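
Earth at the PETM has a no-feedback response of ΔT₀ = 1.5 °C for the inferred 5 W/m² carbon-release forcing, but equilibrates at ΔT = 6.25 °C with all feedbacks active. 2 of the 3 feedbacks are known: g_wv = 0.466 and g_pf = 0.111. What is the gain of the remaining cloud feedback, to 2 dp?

0.18

Amplification A = ΔT/ΔT₀ = 6.25/1.5 = 4.167.
Total gain g = 1 − 1/A = 1 − 1/4.167 = 0.76.
Known gains sum to 0.466 + 0.111 = 0.577.
g_cld = 0.76 − 0.577 = 0.18.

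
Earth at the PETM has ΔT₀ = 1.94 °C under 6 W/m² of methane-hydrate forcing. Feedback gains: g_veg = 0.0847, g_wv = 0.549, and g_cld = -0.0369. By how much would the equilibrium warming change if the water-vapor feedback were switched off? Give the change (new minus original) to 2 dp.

Original: g = 0.5968, ΔT = 1.94/(1−0.5968) = 4.8115 °C.
Without water-vapor: g' = 0.0478, ΔT' = 1.94/(1−0.0478) = 2.0374 °C.
Change = 2.0374 − 4.8115 = -2.77 °C.

-2.77 °C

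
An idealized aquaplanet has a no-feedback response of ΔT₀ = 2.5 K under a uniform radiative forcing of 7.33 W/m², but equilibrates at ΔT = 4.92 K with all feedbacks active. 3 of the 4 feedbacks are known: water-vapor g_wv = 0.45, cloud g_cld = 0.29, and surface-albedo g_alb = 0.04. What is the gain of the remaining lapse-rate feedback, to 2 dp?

Amplification A = ΔT/ΔT₀ = 4.92/2.5 = 1.968.
Total gain g = 1 − 1/A = 1 − 1/1.968 = 0.4919.
Known gains sum to 0.45 + 0.29 + 0.04 = 0.78.
g_lr = 0.4919 − 0.78 = -0.29.

-0.29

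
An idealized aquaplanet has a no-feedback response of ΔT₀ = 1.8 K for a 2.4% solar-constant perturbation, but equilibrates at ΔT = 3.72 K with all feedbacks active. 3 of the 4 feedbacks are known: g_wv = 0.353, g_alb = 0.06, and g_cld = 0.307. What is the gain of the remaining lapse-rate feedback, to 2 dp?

-0.20

Amplification A = ΔT/ΔT₀ = 3.72/1.8 = 2.067.
Total gain g = 1 − 1/A = 1 − 1/2.067 = 0.5162.
Known gains sum to 0.353 + 0.06 + 0.307 = 0.72.
g_lr = 0.5162 − 0.72 = -0.20.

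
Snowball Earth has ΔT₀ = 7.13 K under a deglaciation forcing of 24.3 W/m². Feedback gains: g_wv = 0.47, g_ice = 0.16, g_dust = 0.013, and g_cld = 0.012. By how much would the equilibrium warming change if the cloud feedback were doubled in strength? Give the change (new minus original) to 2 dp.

Original: g = 0.655, ΔT = 7.13/(1−0.655) = 20.6667 K.
With doubled cloud: g' = 0.667, ΔT' = 7.13/(1−0.667) = 21.4114 K.
Change = 21.4114 − 20.6667 = 0.74 K.

0.74 K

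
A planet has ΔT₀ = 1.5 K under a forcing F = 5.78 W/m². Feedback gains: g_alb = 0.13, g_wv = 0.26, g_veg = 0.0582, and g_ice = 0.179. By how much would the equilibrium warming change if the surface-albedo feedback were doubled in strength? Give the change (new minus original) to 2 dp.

Original: g = 0.6272, ΔT = 1.5/(1−0.6272) = 4.0236 K.
With doubled surface-albedo: g' = 0.7572, ΔT' = 1.5/(1−0.7572) = 6.1779 K.
Change = 6.1779 − 4.0236 = 2.15 K.

2.15 K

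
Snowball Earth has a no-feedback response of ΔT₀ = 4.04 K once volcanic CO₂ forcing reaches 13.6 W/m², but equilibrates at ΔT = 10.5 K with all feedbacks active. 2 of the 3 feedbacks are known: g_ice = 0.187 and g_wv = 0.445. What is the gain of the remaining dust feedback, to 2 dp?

-0.02

Amplification A = ΔT/ΔT₀ = 10.5/4.04 = 2.599.
Total gain g = 1 − 1/A = 1 − 1/2.599 = 0.6152.
Known gains sum to 0.187 + 0.445 = 0.632.
g_dust = 0.6152 − 0.632 = -0.02.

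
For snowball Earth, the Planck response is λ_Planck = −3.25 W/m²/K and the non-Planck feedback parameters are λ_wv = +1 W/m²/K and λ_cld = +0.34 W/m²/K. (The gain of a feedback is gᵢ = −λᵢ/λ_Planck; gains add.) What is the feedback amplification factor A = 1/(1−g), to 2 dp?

Convert to gains: g_wv = 1/3.25 = 0.3077; g_cld = 0.34/3.25 = 0.1046.
Total gain g = 0.4123.
A = 1/(1 − 0.4123) = 1.70.

1.70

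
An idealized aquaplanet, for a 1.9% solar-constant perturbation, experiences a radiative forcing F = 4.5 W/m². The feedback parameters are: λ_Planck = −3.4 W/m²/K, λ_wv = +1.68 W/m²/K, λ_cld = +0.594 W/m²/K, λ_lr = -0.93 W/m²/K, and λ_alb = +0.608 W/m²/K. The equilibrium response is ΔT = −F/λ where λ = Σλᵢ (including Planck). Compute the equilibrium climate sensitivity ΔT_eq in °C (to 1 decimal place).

Net feedback parameter λ = (−3.4) + (+1.68) + (+0.594) + (-0.93) + (+0.608) = -1.448 W/m²/K.
ΔT = −F/λ = −4.5/(-1.448) = 3.1 °C.

3.1 °C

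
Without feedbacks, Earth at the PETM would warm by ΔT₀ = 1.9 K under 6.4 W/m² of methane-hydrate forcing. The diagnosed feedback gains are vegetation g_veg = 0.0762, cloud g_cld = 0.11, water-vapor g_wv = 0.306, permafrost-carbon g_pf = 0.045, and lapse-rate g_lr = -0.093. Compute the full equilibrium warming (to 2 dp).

Total gain g = 0.0762 + 0.11 + 0.306 + 0.045 − 0.093 = 0.4442.
Amplification A = 1/(1 − 0.4442) = 1.799.
ΔT = 1.9 × 1.799 = 3.42 K.

3.42 K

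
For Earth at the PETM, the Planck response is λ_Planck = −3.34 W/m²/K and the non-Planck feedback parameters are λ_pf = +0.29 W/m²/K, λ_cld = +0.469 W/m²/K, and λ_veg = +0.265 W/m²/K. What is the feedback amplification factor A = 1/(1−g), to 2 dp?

1.44

Convert to gains: g_pf = 0.29/3.34 = 0.08683; g_cld = 0.469/3.34 = 0.1404; g_veg = 0.265/3.34 = 0.07934.
Total gain g = 0.30657.
A = 1/(1 − 0.30657) = 1.44.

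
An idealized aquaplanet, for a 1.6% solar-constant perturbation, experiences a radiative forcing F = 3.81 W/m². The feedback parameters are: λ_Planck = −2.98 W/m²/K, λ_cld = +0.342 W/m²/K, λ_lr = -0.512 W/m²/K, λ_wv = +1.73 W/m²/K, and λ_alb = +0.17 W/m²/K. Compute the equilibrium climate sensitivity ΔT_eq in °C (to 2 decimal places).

3.05 °C

Net feedback parameter λ = (−2.98) + (+0.342) + (-0.512) + (+1.73) + (+0.17) = -1.25 W/m²/K.
ΔT = −F/λ = −3.81/(-1.25) = 3.05 °C.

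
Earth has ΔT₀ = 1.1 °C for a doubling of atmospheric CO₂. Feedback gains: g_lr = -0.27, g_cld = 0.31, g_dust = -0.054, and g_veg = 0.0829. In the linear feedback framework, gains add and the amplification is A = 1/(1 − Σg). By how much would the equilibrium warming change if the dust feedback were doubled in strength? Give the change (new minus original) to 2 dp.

-0.06 °C

Original: g = 0.0689, ΔT = 1.1/(1−0.0689) = 1.1814 °C.
With doubled dust: g' = 0.0149, ΔT' = 1.1/(1−0.0149) = 1.1166 °C.
Change = 1.1166 − 1.1814 = -0.06 °C.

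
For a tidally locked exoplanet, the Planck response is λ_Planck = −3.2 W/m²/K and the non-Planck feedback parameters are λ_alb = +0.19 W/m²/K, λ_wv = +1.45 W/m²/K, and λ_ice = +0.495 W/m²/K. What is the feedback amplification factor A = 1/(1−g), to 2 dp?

Convert to gains: g_alb = 0.19/3.2 = 0.05937; g_wv = 1.45/3.2 = 0.4531; g_ice = 0.495/3.2 = 0.1547.
Total gain g = 0.66717.
A = 1/(1 − 0.66717) = 3.00.

3.00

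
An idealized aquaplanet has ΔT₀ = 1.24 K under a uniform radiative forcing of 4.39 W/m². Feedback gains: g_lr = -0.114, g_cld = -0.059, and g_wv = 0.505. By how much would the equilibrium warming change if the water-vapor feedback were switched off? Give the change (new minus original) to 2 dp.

Original: g = 0.332, ΔT = 1.24/(1−0.332) = 1.8563 K.
Without water-vapor: g' = -0.173, ΔT' = 1.24/(1+0.173) = 1.0571 K.
Change = 1.0571 − 1.8563 = -0.80 K.

-0.80 K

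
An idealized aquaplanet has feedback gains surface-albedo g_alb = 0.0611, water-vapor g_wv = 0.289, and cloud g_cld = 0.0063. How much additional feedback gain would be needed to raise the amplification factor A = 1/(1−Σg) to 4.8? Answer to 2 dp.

0.44

Current total gain = 0.3564.
Target gain for A = 4.8: g* = 1 − 1/4.8 = 0.7917.
Additional gain needed = 0.7917 − 0.3564 = 0.44.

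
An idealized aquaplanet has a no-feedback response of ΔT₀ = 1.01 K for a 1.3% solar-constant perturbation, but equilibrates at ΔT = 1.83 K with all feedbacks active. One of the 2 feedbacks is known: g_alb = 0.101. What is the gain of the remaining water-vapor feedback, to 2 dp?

0.35

Amplification A = ΔT/ΔT₀ = 1.83/1.01 = 1.812.
Total gain g = 1 − 1/A = 1 − 1/1.812 = 0.4481.
The known gain is 0.101.
g_wv = 0.4481 − 0.101 = 0.35.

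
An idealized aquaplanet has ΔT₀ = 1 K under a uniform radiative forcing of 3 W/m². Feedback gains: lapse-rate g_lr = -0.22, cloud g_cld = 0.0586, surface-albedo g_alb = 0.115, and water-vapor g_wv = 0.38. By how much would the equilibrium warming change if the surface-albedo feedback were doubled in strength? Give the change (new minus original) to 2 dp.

Original: g = 0.3336, ΔT = 1/(1−0.3336) = 1.5006 K.
With doubled surface-albedo: g' = 0.4486, ΔT' = 1/(1−0.4486) = 1.8136 K.
Change = 1.8136 − 1.5006 = 0.31 K.

0.31 K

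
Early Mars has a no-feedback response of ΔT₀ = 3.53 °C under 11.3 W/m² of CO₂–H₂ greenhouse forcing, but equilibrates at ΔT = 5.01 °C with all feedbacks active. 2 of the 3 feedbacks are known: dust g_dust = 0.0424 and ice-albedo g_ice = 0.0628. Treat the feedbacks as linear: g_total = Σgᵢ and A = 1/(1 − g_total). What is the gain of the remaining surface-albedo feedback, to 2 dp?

0.19

Amplification A = ΔT/ΔT₀ = 5.01/3.53 = 1.419.
Total gain g = 1 − 1/A = 1 − 1/1.419 = 0.2953.
Known gains sum to 0.0424 + 0.0628 = 0.1052.
g_alb = 0.2953 − 0.1052 = 0.19.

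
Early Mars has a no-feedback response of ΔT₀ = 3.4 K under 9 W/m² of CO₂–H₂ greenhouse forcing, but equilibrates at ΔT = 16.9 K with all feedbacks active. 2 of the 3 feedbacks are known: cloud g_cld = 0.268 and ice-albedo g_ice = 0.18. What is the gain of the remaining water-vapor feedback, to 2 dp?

0.35

Amplification A = ΔT/ΔT₀ = 16.9/3.4 = 4.971.
Total gain g = 1 − 1/A = 1 − 1/4.971 = 0.7988.
Known gains sum to 0.268 + 0.18 = 0.448.
g_wv = 0.7988 − 0.448 = 0.35.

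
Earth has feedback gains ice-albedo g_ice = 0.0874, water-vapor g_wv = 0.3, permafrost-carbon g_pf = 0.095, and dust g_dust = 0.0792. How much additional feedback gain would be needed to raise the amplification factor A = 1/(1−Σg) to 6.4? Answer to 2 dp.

0.28

Current total gain = 0.5616.
Target gain for A = 6.4: g* = 1 − 1/6.4 = 0.8438.
Additional gain needed = 0.8438 − 0.5616 = 0.28.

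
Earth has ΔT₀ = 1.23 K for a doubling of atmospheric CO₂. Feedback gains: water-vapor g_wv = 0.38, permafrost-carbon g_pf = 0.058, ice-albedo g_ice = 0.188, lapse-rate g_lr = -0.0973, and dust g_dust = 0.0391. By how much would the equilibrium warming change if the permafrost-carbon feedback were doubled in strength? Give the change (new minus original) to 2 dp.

Original: g = 0.5678, ΔT = 1.23/(1−0.5678) = 2.8459 K.
With doubled permafrost-carbon: g' = 0.6258, ΔT' = 1.23/(1−0.6258) = 3.2870 K.
Change = 3.2870 − 2.8459 = 0.44 K.

0.44 K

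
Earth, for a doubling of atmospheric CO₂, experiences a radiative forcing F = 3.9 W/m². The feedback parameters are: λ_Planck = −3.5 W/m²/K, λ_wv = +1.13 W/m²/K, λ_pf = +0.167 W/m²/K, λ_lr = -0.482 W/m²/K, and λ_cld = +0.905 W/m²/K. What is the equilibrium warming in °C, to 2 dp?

Net feedback parameter λ = (−3.5) + (+1.13) + (+0.167) + (-0.482) + (+0.905) = -1.78 W/m²/K.
ΔT = −F/λ = −3.9/(-1.78) = 2.19 °C.

2.19 °C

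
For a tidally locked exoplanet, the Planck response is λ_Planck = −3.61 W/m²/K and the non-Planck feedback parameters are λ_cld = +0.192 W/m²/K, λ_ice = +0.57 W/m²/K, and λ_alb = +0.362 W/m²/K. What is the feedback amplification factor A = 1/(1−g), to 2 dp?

1.45

Convert to gains: g_cld = 0.192/3.61 = 0.05319; g_ice = 0.57/3.61 = 0.1579; g_alb = 0.362/3.61 = 0.1003.
Total gain g = 0.31139.
A = 1/(1 − 0.31139) = 1.45.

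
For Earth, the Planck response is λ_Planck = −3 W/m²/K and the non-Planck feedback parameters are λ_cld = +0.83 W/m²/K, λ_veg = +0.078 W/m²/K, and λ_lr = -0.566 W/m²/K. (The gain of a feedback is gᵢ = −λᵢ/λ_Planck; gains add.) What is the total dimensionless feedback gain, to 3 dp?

0.114

Convert to gains: g_cld = 0.83/3 = 0.2767; g_veg = 0.078/3 = 0.026; g_lr = -0.566/3 = -0.1887.
Total gain g = 0.114.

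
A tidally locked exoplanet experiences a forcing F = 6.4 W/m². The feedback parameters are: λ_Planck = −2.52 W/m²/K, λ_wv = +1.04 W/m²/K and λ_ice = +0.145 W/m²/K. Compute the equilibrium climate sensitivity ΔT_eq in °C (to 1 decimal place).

4.8 °C

Net feedback parameter λ = (−2.52) + (+1.04) + (+0.145) = -1.335 W/m²/K.
ΔT = −F/λ = −6.4/(-1.335) = 4.8 °C.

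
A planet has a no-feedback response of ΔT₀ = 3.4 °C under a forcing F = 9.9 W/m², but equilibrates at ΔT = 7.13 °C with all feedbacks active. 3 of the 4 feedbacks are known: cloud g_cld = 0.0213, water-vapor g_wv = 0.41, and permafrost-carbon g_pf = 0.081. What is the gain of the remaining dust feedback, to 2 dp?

0.01

Amplification A = ΔT/ΔT₀ = 7.13/3.4 = 2.097.
Total gain g = 1 − 1/A = 1 − 1/2.097 = 0.5231.
Known gains sum to 0.0213 + 0.41 + 0.081 = 0.5123.
g_dust = 0.5231 − 0.5123 = 0.01.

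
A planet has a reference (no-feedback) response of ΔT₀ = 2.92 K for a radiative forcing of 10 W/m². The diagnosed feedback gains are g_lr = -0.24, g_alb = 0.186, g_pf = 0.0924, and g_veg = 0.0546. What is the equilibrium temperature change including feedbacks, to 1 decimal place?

Total gain g = -0.24 + 0.186 + 0.0924 + 0.0546 = 0.093.
Amplification A = 1/(1 − 0.093) = 1.103.
ΔT = 2.92 × 1.103 = 3.2 K.

3.2 K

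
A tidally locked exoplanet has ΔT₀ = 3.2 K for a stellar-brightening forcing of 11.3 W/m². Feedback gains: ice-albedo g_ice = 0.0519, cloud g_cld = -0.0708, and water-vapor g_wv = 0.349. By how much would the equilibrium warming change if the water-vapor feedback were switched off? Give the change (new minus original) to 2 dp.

Original: g = 0.3301, ΔT = 3.2/(1−0.3301) = 4.7768 K.
Without water-vapor: g' = -0.0189, ΔT' = 3.2/(1+0.0189) = 3.1406 K.
Change = 3.1406 − 4.7768 = -1.64 K.

-1.64 K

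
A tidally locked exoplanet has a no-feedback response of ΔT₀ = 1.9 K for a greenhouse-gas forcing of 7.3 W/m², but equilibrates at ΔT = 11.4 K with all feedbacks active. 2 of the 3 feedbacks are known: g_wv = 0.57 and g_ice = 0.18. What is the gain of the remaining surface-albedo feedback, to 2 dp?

0.08

Amplification A = ΔT/ΔT₀ = 11.4/1.9 = 6.
Total gain g = 1 − 1/A = 1 − 1/6 = 0.8333.
Known gains sum to 0.57 + 0.18 = 0.75.
g_alb = 0.8333 − 0.75 = 0.08.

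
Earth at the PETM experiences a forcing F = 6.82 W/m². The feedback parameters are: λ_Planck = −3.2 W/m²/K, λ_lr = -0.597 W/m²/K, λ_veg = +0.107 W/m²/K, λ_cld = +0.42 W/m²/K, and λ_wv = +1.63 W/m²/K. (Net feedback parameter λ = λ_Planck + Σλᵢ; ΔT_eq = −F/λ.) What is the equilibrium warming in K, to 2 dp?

4.16 K

Net feedback parameter λ = (−3.2) + (-0.597) + (+0.107) + (+0.42) + (+1.63) = -1.64 W/m²/K.
ΔT = −F/λ = −6.82/(-1.64) = 4.16 K.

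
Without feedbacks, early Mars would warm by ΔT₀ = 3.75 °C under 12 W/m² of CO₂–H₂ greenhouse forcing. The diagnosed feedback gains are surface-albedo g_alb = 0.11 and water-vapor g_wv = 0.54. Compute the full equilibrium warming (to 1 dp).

Total gain g = 0.11 + 0.54 = 0.65.
Amplification A = 1/(1 − 0.65) = 2.857.
ΔT = 3.75 × 2.857 = 10.7 °C.

10.7 °C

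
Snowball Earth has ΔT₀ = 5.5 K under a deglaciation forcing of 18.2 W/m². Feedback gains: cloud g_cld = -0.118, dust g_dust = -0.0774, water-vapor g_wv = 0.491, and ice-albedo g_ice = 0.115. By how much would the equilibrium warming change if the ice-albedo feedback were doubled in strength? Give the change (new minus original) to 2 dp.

Original: g = 0.4106, ΔT = 5.5/(1−0.4106) = 9.3315 K.
With doubled ice-albedo: g' = 0.5256, ΔT' = 5.5/(1−0.5256) = 11.5936 K.
Change = 11.5936 − 9.3315 = 2.26 K.

2.26 K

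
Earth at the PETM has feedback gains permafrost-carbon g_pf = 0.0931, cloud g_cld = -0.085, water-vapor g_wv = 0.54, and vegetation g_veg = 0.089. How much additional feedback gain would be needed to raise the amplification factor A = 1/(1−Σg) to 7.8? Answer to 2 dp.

Current total gain = 0.6371.
Target gain for A = 7.8: g* = 1 − 1/7.8 = 0.8718.
Additional gain needed = 0.8718 − 0.6371 = 0.23.

0.23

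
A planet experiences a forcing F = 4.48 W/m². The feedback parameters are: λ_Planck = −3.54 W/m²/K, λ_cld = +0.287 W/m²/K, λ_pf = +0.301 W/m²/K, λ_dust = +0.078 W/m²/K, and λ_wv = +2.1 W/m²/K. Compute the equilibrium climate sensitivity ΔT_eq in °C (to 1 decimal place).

Net feedback parameter λ = (−3.54) + (+0.287) + (+0.301) + (+0.078) + (+2.1) = -0.774 W/m²/K.
ΔT = −F/λ = −4.48/(-0.774) = 5.8 °C.

5.8 °C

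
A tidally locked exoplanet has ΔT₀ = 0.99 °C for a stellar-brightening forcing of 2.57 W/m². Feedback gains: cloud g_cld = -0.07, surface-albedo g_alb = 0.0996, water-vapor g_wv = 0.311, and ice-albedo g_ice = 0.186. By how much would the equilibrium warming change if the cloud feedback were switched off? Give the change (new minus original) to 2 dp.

0.36 °C

Original: g = 0.5266, ΔT = 0.99/(1−0.5266) = 2.0913 °C.
Without cloud: g' = 0.5966, ΔT' = 0.99/(1−0.5966) = 2.4541 °C.
Change = 2.4541 − 2.0913 = 0.36 °C.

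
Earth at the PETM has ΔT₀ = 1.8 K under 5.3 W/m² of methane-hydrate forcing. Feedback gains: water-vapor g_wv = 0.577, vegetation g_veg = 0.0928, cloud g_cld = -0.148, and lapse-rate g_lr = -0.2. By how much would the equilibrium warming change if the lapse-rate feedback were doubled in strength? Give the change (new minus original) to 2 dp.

-0.60 K

Original: g = 0.3218, ΔT = 1.8/(1−0.3218) = 2.6541 K.
With doubled lapse-rate: g' = 0.1218, ΔT' = 1.8/(1−0.1218) = 2.0496 K.
Change = 2.0496 − 2.6541 = -0.60 K.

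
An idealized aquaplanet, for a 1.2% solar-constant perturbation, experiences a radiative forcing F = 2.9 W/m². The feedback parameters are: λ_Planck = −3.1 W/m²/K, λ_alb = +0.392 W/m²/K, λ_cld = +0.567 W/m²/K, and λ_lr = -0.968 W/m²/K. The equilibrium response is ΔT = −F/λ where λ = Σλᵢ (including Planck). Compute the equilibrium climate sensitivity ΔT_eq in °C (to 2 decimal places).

0.93 °C

Net feedback parameter λ = (−3.1) + (+0.392) + (+0.567) + (-0.968) = -3.109 W/m²/K.
ΔT = −F/λ = −2.9/(-3.109) = 0.93 °C.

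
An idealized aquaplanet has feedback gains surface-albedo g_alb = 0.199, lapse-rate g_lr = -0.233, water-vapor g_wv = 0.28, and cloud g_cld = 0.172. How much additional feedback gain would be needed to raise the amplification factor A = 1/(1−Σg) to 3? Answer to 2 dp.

0.25

Current total gain = 0.418.
Target gain for A = 3: g* = 1 − 1/3 = 0.6667.
Additional gain needed = 0.6667 − 0.418 = 0.25.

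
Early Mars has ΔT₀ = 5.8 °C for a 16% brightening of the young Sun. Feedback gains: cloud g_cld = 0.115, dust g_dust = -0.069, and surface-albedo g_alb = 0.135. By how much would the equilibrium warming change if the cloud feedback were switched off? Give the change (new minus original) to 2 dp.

Original: g = 0.181, ΔT = 5.8/(1−0.181) = 7.0818 °C.
Without cloud: g' = 0.066, ΔT' = 5.8/(1−0.066) = 6.2099 °C.
Change = 6.2099 − 7.0818 = -0.87 °C.

-0.87 °C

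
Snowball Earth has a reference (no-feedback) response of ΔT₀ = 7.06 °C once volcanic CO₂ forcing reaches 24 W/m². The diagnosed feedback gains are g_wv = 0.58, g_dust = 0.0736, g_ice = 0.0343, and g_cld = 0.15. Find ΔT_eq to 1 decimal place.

43.6 °C

Total gain g = 0.58 + 0.0736 + 0.0343 + 0.15 = 0.8379.
Amplification A = 1/(1 − 0.8379) = 6.169.
ΔT = 7.06 × 6.169 = 43.6 °C.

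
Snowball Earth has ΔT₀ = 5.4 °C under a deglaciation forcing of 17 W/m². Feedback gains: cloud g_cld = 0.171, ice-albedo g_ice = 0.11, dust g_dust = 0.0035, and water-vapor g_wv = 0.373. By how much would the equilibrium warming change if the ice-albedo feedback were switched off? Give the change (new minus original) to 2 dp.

-3.83 °C

Original: g = 0.6575, ΔT = 5.4/(1−0.6575) = 15.7664 °C.
Without ice-albedo: g' = 0.5475, ΔT' = 5.4/(1−0.5475) = 11.9337 °C.
Change = 11.9337 − 15.7664 = -3.83 °C.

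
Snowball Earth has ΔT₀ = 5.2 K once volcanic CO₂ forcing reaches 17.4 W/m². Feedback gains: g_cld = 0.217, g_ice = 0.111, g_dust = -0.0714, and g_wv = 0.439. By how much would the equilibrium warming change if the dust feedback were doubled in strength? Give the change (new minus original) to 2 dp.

-3.25 K

Original: g = 0.6956, ΔT = 5.2/(1−0.6956) = 17.0828 K.
With doubled dust: g' = 0.6242, ΔT' = 5.2/(1−0.6242) = 13.8371 K.
Change = 13.8371 − 17.0828 = -3.25 K.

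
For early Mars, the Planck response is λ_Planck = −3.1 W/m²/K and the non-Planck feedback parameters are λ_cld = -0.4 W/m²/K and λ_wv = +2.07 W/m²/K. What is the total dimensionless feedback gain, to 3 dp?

Convert to gains: g_cld = -0.4/3.1 = -0.129; g_wv = 2.07/3.1 = 0.6677.
Total gain g = 0.5387.

0.539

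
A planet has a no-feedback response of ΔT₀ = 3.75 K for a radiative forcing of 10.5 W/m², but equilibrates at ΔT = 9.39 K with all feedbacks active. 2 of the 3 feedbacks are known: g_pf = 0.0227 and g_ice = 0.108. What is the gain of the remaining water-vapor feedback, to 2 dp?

0.47

Amplification A = ΔT/ΔT₀ = 9.39/3.75 = 2.504.
Total gain g = 1 − 1/A = 1 − 1/2.504 = 0.6006.
Known gains sum to 0.0227 + 0.108 = 0.1307.
g_wv = 0.6006 − 0.1307 = 0.47.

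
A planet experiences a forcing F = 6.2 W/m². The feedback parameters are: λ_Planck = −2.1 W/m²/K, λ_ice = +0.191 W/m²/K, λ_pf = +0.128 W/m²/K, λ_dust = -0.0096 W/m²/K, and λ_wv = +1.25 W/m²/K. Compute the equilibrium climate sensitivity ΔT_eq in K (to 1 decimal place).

Net feedback parameter λ = (−2.1) + (+0.191) + (+0.128) + (-0.0096) + (+1.25) = -0.5406 W/m²/K.
ΔT = −F/λ = −6.2/(-0.5406) = 11.5 K.

11.5 K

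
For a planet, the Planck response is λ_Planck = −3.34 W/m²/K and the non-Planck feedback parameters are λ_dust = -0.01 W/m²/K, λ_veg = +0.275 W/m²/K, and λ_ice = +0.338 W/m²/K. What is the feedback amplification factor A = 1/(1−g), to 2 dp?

Convert to gains: g_dust = -0.01/3.34 = -0.002994; g_veg = 0.275/3.34 = 0.08234; g_ice = 0.338/3.34 = 0.1012.
Total gain g = 0.180546.
A = 1/(1 − 0.180546) = 1.22.

1.22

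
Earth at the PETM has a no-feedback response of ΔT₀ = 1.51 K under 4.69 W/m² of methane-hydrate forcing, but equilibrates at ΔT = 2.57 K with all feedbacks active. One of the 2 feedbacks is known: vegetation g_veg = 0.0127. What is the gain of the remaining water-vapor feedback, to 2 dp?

0.40

Amplification A = ΔT/ΔT₀ = 2.57/1.51 = 1.702.
Total gain g = 1 − 1/A = 1 − 1/1.702 = 0.4125.
The known gain is 0.0127.
g_wv = 0.4125 − 0.0127 = 0.40.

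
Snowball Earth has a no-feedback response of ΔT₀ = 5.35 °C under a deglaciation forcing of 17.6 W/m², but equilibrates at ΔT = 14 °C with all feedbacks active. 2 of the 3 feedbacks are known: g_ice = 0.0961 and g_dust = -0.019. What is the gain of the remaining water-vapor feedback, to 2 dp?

Amplification A = ΔT/ΔT₀ = 14/5.35 = 2.617.
Total gain g = 1 − 1/A = 1 − 1/2.617 = 0.6179.
Known gains sum to 0.0961 − 0.019 = 0.0771.
g_wv = 0.6179 − 0.0771 = 0.54.

0.54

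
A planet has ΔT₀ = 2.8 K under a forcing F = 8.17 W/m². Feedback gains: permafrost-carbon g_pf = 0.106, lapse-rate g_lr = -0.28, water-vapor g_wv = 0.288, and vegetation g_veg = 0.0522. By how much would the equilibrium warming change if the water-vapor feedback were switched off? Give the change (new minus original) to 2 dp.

-0.86 K

Original: g = 0.1662, ΔT = 2.8/(1−0.1662) = 3.3581 K.
Without water-vapor: g' = -0.1218, ΔT' = 2.8/(1+0.1218) = 2.4960 K.
Change = 2.4960 − 3.3581 = -0.86 K.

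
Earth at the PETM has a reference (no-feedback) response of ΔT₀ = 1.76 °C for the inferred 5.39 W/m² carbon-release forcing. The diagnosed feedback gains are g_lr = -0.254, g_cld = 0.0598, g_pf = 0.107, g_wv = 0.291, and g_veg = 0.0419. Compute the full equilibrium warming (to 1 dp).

Total gain g = -0.254 + 0.0598 + 0.107 + 0.291 + 0.0419 = 0.2457.
Amplification A = 1/(1 − 0.2457) = 1.326.
ΔT = 1.76 × 1.326 = 2.3 °C.

2.3 °C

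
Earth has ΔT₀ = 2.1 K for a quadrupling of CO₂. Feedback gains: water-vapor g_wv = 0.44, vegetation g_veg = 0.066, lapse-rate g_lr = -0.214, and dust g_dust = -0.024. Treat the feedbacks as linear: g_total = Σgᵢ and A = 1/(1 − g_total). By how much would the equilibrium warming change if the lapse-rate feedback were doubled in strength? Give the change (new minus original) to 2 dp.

Original: g = 0.268, ΔT = 2.1/(1−0.268) = 2.8689 K.
With doubled lapse-rate: g' = 0.054, ΔT' = 2.1/(1−0.054) = 2.2199 K.
Change = 2.2199 − 2.8689 = -0.65 K.

-0.65 K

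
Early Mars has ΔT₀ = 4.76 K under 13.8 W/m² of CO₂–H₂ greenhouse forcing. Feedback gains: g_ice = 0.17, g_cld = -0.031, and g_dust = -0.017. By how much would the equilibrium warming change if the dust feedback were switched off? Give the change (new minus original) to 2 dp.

Original: g = 0.122, ΔT = 4.76/(1−0.122) = 5.4214 K.
Without dust: g' = 0.139, ΔT' = 4.76/(1−0.139) = 5.5285 K.
Change = 5.5285 − 5.4214 = 0.11 K.

0.11 K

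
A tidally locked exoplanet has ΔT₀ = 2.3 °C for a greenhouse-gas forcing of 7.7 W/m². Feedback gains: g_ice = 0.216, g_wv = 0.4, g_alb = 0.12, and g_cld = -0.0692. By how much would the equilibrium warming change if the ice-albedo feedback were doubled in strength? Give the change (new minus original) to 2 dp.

Original: g = 0.6668, ΔT = 2.3/(1−0.6668) = 6.9028 °C.
With doubled ice-albedo: g' = 0.8828, ΔT' = 2.3/(1−0.8828) = 19.6246 °C.
Change = 19.6246 − 6.9028 = 12.72 °C.

12.72 °C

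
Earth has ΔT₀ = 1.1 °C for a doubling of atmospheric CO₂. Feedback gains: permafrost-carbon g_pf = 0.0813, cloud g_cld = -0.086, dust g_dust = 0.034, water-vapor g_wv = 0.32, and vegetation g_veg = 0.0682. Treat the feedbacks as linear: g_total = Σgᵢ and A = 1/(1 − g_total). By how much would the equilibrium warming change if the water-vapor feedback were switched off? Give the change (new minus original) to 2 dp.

Original: g = 0.4175, ΔT = 1.1/(1−0.4175) = 1.8884 °C.
Without water-vapor: g' = 0.0975, ΔT' = 1.1/(1−0.0975) = 1.2188 °C.
Change = 1.2188 − 1.8884 = -0.67 °C.

-0.67 °C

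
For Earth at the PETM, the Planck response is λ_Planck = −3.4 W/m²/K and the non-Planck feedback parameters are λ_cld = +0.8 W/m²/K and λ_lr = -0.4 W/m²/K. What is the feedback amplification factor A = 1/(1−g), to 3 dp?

1.133

Convert to gains: g_cld = 0.8/3.4 = 0.2353; g_lr = -0.4/3.4 = -0.1176.
Total gain g = 0.1177.
A = 1/(1 − 0.1177) = 1.133.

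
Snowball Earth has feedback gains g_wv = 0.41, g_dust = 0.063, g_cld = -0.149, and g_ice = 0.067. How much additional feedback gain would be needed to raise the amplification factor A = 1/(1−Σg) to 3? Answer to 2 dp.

Current total gain = 0.391.
Target gain for A = 3: g* = 1 − 1/3 = 0.6667.
Additional gain needed = 0.6667 − 0.391 = 0.28.

0.28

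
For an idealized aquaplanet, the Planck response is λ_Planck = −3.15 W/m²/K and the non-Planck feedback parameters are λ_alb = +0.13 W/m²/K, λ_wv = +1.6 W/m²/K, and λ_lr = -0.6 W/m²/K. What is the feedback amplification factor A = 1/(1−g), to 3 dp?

1.559

Convert to gains: g_alb = 0.13/3.15 = 0.04127; g_wv = 1.6/3.15 = 0.5079; g_lr = -0.6/3.15 = -0.1905.
Total gain g = 0.35867.
A = 1/(1 − 0.35867) = 1.559.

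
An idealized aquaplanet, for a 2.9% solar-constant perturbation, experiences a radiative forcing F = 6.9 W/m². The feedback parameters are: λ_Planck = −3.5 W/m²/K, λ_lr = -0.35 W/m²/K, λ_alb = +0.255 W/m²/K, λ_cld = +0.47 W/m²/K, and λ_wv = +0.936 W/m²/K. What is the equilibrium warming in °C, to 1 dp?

Net feedback parameter λ = (−3.5) + (-0.35) + (+0.255) + (+0.47) + (+0.936) = -2.189 W/m²/K.
ΔT = −F/λ = −6.9/(-2.189) = 3.2 °C.

3.2 °C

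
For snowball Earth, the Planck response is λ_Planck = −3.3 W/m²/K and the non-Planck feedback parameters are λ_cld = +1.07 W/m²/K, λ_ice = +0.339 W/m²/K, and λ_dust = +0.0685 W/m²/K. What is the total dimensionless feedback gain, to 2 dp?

Convert to gains: g_cld = 1.07/3.3 = 0.3242; g_ice = 0.339/3.3 = 0.1027; g_dust = 0.0685/3.3 = 0.02076.
Total gain g = 0.44766.

0.45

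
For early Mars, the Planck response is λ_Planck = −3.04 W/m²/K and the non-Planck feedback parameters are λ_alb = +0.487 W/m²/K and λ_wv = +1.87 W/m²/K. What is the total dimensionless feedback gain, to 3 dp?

0.775

Convert to gains: g_alb = 0.487/3.04 = 0.1602; g_wv = 1.87/3.04 = 0.6151.
Total gain g = 0.7753.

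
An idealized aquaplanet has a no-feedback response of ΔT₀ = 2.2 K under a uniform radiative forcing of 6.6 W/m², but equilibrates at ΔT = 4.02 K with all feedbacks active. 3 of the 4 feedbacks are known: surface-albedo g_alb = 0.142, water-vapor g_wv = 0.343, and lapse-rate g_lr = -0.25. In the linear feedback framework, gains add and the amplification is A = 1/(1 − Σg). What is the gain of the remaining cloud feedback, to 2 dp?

0.22

Amplification A = ΔT/ΔT₀ = 4.02/2.2 = 1.827.
Total gain g = 1 − 1/A = 1 − 1/1.827 = 0.4527.
Known gains sum to 0.142 + 0.343 − 0.25 = 0.235.
g_cld = 0.4527 − 0.235 = 0.22.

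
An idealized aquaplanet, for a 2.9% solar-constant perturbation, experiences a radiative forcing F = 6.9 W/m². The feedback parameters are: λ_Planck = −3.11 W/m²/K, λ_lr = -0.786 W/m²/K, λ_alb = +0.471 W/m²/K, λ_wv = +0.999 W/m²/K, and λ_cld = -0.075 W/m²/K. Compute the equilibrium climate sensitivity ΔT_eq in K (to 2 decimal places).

2.76 K

Net feedback parameter λ = (−3.11) + (-0.786) + (+0.471) + (+0.999) + (-0.075) = -2.501 W/m²/K.
ΔT = −F/λ = −6.9/(-2.501) = 2.76 K.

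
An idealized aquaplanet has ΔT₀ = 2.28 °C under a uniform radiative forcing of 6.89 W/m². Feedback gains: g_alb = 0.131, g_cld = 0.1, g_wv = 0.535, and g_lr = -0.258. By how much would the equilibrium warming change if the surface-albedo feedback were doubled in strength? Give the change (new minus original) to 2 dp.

1.68 °C

Original: g = 0.508, ΔT = 2.28/(1−0.508) = 4.6341 °C.
With doubled surface-albedo: g' = 0.639, ΔT' = 2.28/(1−0.639) = 6.3158 °C.
Change = 6.3158 − 4.6341 = 1.68 °C.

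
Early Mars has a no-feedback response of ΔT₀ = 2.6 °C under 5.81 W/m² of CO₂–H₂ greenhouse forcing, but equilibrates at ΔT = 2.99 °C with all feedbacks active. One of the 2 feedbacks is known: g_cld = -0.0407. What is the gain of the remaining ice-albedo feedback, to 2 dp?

0.17

Amplification A = ΔT/ΔT₀ = 2.99/2.6 = 1.15.
Total gain g = 1 − 1/A = 1 − 1/1.15 = 0.1304.
The known gain is -0.0407.
g_ice = 0.1304 + 0.0407 = 0.17.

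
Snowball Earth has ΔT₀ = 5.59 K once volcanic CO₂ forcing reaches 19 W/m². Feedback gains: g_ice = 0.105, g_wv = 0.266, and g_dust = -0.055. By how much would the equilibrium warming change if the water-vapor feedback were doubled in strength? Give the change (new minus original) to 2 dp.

5.20 K

Original: g = 0.316, ΔT = 5.59/(1−0.316) = 8.1725 K.
With doubled water-vapor: g' = 0.582, ΔT' = 5.59/(1−0.582) = 13.3732 K.
Change = 13.3732 − 8.1725 = 5.20 K.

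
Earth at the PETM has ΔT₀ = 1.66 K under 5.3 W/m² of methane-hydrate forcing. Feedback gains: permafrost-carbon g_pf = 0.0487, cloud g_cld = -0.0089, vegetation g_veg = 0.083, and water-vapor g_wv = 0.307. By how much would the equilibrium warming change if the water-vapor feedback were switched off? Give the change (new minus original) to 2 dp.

Original: g = 0.4298, ΔT = 1.66/(1−0.4298) = 2.9113 K.
Without water-vapor: g' = 0.1228, ΔT' = 1.66/(1−0.1228) = 1.8924 K.
Change = 1.8924 − 2.9113 = -1.02 K.

-1.02 K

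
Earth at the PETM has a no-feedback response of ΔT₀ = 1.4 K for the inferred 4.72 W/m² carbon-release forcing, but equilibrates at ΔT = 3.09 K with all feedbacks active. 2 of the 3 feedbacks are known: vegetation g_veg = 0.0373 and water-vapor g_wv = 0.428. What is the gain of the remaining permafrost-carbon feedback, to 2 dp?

Amplification A = ΔT/ΔT₀ = 3.09/1.4 = 2.207.
Total gain g = 1 − 1/A = 1 − 1/2.207 = 0.5469.
Known gains sum to 0.0373 + 0.428 = 0.4653.
g_pf = 0.5469 − 0.4653 = 0.08.

0.08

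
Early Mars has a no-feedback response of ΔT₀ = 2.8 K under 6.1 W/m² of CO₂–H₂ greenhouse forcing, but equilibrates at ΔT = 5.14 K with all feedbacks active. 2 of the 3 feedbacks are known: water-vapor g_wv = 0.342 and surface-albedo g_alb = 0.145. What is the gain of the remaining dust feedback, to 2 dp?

-0.03

Amplification A = ΔT/ΔT₀ = 5.14/2.8 = 1.836.
Total gain g = 1 − 1/A = 1 − 1/1.836 = 0.4553.
Known gains sum to 0.342 + 0.145 = 0.487.
g_dust = 0.4553 − 0.487 = -0.03.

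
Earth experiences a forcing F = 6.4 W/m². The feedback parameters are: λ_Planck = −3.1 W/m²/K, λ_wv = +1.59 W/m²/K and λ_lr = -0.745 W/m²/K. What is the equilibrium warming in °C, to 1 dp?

Net feedback parameter λ = (−3.1) + (+1.59) + (-0.745) = -2.255 W/m²/K.
ΔT = −F/λ = −6.4/(-2.255) = 2.8 °C.

2.8 °C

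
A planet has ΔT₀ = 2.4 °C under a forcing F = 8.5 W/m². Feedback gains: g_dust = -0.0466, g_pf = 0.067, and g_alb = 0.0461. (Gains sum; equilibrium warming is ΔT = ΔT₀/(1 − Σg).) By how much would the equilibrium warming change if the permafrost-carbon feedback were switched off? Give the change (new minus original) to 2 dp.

-0.17 °C

Original: g = 0.0665, ΔT = 2.4/(1−0.0665) = 2.5710 °C.
Without permafrost-carbon: g' = -0.0005, ΔT' = 2.4/(1+0.0005) = 2.3988 °C.
Change = 2.3988 − 2.5710 = -0.17 °C.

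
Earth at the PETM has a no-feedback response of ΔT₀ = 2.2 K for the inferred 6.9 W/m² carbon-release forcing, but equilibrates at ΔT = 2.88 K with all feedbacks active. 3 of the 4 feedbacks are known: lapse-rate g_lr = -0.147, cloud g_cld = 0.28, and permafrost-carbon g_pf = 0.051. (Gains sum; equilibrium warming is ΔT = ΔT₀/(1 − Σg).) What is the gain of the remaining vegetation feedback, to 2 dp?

Amplification A = ΔT/ΔT₀ = 2.88/2.2 = 1.309.
Total gain g = 1 − 1/A = 1 − 1/1.309 = 0.2361.
Known gains sum to -0.147 + 0.28 + 0.051 = 0.184.
g_veg = 0.2361 − 0.184 = 0.05.

0.05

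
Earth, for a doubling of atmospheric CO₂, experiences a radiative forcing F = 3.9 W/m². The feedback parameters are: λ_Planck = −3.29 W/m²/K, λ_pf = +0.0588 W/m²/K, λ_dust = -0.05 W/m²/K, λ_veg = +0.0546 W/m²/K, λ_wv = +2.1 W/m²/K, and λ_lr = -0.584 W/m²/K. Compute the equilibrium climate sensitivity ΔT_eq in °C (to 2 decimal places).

Net feedback parameter λ = (−3.29) + (+0.0588) + (-0.05) + (+0.0546) + (+2.1) + (-0.584) = -1.7106 W/m²/K.
ΔT = −F/λ = −3.9/(-1.7106) = 2.28 °C.

2.28 °C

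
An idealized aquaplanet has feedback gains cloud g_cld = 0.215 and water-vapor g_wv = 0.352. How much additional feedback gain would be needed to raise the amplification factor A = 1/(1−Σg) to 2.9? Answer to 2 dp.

0.09

Current total gain = 0.567.
Target gain for A = 2.9: g* = 1 − 1/2.9 = 0.6552.
Additional gain needed = 0.6552 − 0.567 = 0.09.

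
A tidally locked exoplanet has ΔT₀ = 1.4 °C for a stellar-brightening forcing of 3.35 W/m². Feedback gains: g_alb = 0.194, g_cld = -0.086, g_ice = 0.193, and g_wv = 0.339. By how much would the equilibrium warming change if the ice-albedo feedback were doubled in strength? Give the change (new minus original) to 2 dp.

Original: g = 0.64, ΔT = 1.4/(1−0.64) = 3.8889 °C.
With doubled ice-albedo: g' = 0.833, ΔT' = 1.4/(1−0.833) = 8.3832 °C.
Change = 8.3832 − 3.8889 = 4.49 °C.

4.49 °C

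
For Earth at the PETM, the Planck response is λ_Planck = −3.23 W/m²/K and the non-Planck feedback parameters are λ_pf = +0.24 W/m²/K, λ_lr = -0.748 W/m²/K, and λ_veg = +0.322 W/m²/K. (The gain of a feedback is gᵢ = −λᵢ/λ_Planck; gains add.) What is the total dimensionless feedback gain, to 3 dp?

-0.058

Convert to gains: g_pf = 0.24/3.23 = 0.0743; g_lr = -0.748/3.23 = -0.2316; g_veg = 0.322/3.23 = 0.09969.
Total gain g = -0.05761.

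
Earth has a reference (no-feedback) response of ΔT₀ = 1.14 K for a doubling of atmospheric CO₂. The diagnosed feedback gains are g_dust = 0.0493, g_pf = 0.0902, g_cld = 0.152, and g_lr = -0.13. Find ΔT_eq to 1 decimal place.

Total gain g = 0.0493 + 0.0902 + 0.152 − 0.13 = 0.1615.
Amplification A = 1/(1 − 0.1615) = 1.193.
ΔT = 1.14 × 1.193 = 1.4 K.

1.4 K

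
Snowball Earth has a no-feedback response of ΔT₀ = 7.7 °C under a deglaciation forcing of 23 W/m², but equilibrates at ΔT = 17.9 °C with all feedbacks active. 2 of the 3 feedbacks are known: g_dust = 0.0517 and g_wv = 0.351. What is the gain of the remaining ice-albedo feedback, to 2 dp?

Amplification A = ΔT/ΔT₀ = 17.9/7.7 = 2.325.
Total gain g = 1 − 1/A = 1 − 1/2.325 = 0.5699.
Known gains sum to 0.0517 + 0.351 = 0.4027.
g_ice = 0.5699 − 0.4027 = 0.17.

0.17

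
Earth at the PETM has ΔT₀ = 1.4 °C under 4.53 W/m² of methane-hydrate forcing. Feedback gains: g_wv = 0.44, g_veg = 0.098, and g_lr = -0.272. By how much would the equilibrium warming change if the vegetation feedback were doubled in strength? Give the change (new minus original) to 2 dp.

Original: g = 0.266, ΔT = 1.4/(1−0.266) = 1.9074 °C.
With doubled vegetation: g' = 0.364, ΔT' = 1.4/(1−0.364) = 2.2013 °C.
Change = 2.2013 − 1.9074 = 0.29 °C.

0.29 °C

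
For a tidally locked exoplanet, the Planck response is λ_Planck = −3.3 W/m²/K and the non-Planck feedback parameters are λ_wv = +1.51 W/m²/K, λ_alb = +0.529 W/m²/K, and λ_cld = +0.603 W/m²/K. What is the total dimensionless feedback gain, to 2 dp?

Convert to gains: g_wv = 1.51/3.3 = 0.4576; g_alb = 0.529/3.3 = 0.1603; g_cld = 0.603/3.3 = 0.1827.
Total gain g = 0.8006.

0.80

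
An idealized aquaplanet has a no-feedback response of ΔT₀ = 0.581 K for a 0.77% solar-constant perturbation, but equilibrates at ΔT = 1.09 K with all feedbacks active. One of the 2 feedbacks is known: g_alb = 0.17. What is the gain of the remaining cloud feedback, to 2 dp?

Amplification A = ΔT/ΔT₀ = 1.09/0.581 = 1.876.
Total gain g = 1 − 1/A = 1 − 1/1.876 = 0.467.
The known gain is 0.17.
g_cld = 0.467 − 0.17 = 0.30.

0.30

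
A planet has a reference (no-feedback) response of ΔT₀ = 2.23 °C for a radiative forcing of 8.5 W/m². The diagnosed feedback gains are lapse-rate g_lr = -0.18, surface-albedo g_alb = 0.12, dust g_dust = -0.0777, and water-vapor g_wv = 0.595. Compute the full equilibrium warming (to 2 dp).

Total gain g = -0.18 + 0.12 − 0.0777 + 0.595 = 0.4573.
Amplification A = 1/(1 − 0.4573) = 1.843.
ΔT = 2.23 × 1.843 = 4.11 °C.

4.11 °C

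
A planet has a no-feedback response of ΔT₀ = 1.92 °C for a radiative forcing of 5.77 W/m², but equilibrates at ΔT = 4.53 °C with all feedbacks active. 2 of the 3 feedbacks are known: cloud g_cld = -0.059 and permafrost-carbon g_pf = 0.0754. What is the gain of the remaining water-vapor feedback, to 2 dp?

0.56

Amplification A = ΔT/ΔT₀ = 4.53/1.92 = 2.359.
Total gain g = 1 − 1/A = 1 − 1/2.359 = 0.5761.
Known gains sum to -0.059 + 0.0754 = 0.0164.
g_wv = 0.5761 − 0.0164 = 0.56.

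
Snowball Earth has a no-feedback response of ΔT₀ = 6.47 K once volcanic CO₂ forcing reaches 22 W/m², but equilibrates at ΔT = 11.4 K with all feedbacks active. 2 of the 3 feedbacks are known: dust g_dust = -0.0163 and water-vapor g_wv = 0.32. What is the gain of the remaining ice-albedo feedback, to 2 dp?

Amplification A = ΔT/ΔT₀ = 11.4/6.47 = 1.762.
Total gain g = 1 − 1/A = 1 − 1/1.762 = 0.4325.
Known gains sum to -0.0163 + 0.32 = 0.3037.
g_ice = 0.4325 − 0.3037 = 0.13.

0.13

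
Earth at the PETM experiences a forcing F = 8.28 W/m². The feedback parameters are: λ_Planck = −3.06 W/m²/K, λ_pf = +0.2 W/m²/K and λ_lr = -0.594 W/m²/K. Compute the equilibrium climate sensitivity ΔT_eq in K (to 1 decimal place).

Net feedback parameter λ = (−3.06) + (+0.2) + (-0.594) = -3.454 W/m²/K.
ΔT = −F/λ = −8.28/(-3.454) = 2.4 K.

2.4 K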